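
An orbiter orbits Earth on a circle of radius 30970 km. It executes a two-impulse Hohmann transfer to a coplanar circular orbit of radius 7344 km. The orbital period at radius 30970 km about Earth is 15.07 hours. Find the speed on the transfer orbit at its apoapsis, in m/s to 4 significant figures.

v = 2221 m/s

From Kepler's third law T² = 4π²r³/μ at r = 30970 km, T = 15.07 hours = 15.07 × 3600 s = 54252 s: μ = 4π²r³/T² = 3.98430×10^5 km³/s².
The Hohmann ellipse has a_t = (r₁ + r₂)/2 = 19157 km.
The apoapsis of the transfer ellipse is at r = 30970 km.
From the vis-viva equation, v = √[μ(2/r − 1/a_t)] = 2.221 km/s.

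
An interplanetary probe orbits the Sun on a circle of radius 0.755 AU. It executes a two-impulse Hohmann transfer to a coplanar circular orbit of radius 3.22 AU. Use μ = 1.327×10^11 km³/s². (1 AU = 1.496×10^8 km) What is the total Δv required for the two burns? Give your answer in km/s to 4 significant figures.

In km: r₁ = 0.755 × 1.496×10^8 = 1.12948×10^8 km; r₂ = 3.22 × 1.496×10^8 = 4.81712×10^8 km.
Transfer-ellipse semi-major axis a_t = (r₁ + r₂)/2 = (1.12948×10^8 + 4.81712×10^8)/2 = 2.9733×10^8 km.
Circular speed at r₁: v₁ = √(μ/r₁) = √(1.327×10^11/1.12948×10^8) = 34.2765 km/s.
On the transfer ellipse at r₁, v² = μ(2/r − 1/a) gives v_p = √[μ(2/r₁ − 1/a_t)] = 43.6285 km/s.
First burn Δv₁ = |v_p − v₁| = 9.352 km/s.
At r₂, v₂ = √(μ/r₂) = 16.5975 km/s.
Transfer-orbit speed at r₂: v_a = √[μ(2/r₂ − 1/a_t)] = 10.2297 km/s.
Second burn Δv₂ = |v₂ − v_a| = 6.368 km/s.
Δv = Δv₁ + Δv₂ = 9.352 + 6.368 = 15.72 km/s.

Δv = 15.72 km/s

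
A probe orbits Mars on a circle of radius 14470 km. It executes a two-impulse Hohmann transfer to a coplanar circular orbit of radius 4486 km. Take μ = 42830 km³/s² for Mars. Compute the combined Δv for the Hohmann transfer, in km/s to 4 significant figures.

Δv = 1.265 km/s

Transfer-ellipse semi-major axis a_t = (r₁ + r₂)/2 = (14470 + 4486)/2 = 9478 km.
Circular speed at r₁: v₁ = √(μ/r₁) = √(42830/14470) = 1.7204 km/s.
On the transfer ellipse at r₁, vis-viva gives v_a = √[μ(2/r₁ − 1/a_t)] = 1.1836 km/s.
First burn Δv₁ = |v_a − v₁| = 0.5368 km/s.
At r₂, v₂ = √(μ/r₂) = 3.090 km/s.
Transfer-orbit speed at r₂: v_p = √[μ(2/r₂ − 1/a_t)] = 3.818 km/s.
Second burn Δv₂ = |v₂ − v_p| = 0.7280 km/s.
Δv = Δv₁ + Δv₂ = 0.5368 + 0.7280 = 1.265 km/s.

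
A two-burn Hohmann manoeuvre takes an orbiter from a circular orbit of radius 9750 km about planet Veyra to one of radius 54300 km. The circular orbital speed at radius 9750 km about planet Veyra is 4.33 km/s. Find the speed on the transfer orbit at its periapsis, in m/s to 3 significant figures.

v = 5640 m/s

From the circular-orbit relation v² = μ/r at r = 9750 km: μ = v²r = (4.33)² × 9750 = 1.82802×10^5 km³/s².
The Hohmann ellipse has a_t = (r₁ + r₂)/2 = 32025 km.
At periapsis, r = 9750 km.
From the vis-viva equation, v = √[μ(2/r − 1/a_t)] = 5.638 km/s.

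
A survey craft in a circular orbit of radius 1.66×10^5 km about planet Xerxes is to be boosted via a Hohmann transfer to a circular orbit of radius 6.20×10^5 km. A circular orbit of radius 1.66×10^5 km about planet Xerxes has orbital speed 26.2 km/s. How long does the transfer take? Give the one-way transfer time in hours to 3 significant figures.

From the circular-orbit relation v² = μ/r at r = 1.66×10^5 km: μ = v²r = (26.2)² × 1.66×10^5 = 1.13949×10^8 km³/s².
The Hohmann ellipse has a_t = (r₁ + r₂)/2 = 3.930×10^5 km.
Half the transfer-orbit period gives t = π√(a_t³/μ) = 72510 s.
Converting: 72510 s ÷ 3600 s/hour = 20.1 hours.

t = 20.1 hours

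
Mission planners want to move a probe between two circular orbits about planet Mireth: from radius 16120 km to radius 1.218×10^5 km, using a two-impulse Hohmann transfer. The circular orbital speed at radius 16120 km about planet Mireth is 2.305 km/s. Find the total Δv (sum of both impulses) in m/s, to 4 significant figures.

From the circular-orbit relation v² = μ/r at r = 16120 km: μ = v²r = (2.305)² × 16120 = 85646.0 km³/s².
The Hohmann ellipse has a_t = (r₁ + r₂)/2 = 68960 km.
Circular speed at r₁: v₁ = √(μ/r₁) = √(85646.0/16120) = 2.3050 km/s.
Transfer-orbit speed at r₁ (vis-viva): v_p = √[μ(2/r₁ − 1/a_t)] = 3.0633 km/s.
First burn Δv₁ = |v_p − v₁| = 0.7583 km/s.
At r₂, v₂ = √(μ/r₂) = 0.83855 km/s.
Transfer-orbit speed at r₂: v_a = √[μ(2/r₂ − 1/a_t)] = 0.40543 km/s.
Second burn Δv₂ = |v₂ − v_a| = 0.4331 km/s.
Δv = Δv₁ + Δv₂ = 0.7583 + 0.4331 = 1.191 km/s.

Δv = 1191 m/s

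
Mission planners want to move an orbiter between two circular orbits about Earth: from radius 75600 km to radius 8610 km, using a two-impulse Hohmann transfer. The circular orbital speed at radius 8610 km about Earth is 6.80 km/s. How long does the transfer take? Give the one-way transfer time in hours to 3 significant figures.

t = 11.9 hours

From the circular-orbit relation v² = μ/r at r = 8610 km: μ = v²r = (6.80)² × 8610 = 3.98126×10^5 km³/s².
Transfer-ellipse semi-major axis a_t = (r₁ + r₂)/2 = (75600 + 8610)/2 = 42105 km.
Transfer time t = π√(a_t³/μ) = π√((42105)³ / 3.98126×10^5) = 43017 s.
Converting: 43017 s ÷ 3600 s/hour = 11.9 hours.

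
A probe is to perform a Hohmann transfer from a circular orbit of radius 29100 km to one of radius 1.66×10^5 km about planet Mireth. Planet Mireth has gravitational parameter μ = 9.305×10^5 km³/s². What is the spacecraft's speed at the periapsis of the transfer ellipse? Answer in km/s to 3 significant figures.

The Hohmann ellipse has a_t = (r₁ + r₂)/2 = 97550 km.
The periapsis of the transfer ellipse is at r = 29100 km.
Applying v² = μ(2/r − 1/a_t): v = 7.377 km/s.

v = 7.38 km/s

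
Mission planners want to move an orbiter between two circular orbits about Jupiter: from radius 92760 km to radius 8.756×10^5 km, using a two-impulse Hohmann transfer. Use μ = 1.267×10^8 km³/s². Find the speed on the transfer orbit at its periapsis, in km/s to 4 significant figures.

v = 49.70 km/s

Semi-major axis of the transfer orbit: a_t = (92760 + 8.756×10^5)/2 = 4.8418×10^5 km.
At periapsis, r = 92760 km.
From the vis-viva equation, v = √[μ(2/r − 1/a_t)] = 49.70 km/s.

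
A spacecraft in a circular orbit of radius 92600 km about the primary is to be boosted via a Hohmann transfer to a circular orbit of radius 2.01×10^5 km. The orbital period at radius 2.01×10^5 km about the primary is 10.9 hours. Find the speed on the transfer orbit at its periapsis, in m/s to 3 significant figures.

From Kepler's third law T² = 4π²r³/μ at r = 2.01×10^5 km, T = 10.9 hours = 10.9 × 3600 s = 39240 s: μ = 4π²r³/T² = 2.08204×10^8 km³/s².
Semi-major axis of the transfer orbit: a_t = (92600 + 2.010×10^5)/2 = 1.468×10^5 km.
The periapsis of the transfer ellipse is at r = 92600 km.
Vis-viva: v = √[μ(2/r − 1/a_t)] = √[2.08204×10^8 × (2/92600 − 1/1.468×10^5)] = 55.48 km/s.

v = 55500 m/s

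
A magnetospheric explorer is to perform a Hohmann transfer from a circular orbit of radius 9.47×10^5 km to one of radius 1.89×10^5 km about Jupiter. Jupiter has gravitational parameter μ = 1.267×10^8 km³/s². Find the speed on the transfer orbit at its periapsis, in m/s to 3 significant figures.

v = 33400 m/s

Transfer-ellipse semi-major axis a_t = (r₁ + r₂)/2 = (9.470×10^5 + 1.890×10^5)/2 = 5.680×10^5 km.
At periapsis, r = 1.890×10^5 km.
From the vis-viva equation, v = √[μ(2/r − 1/a_t)] = 33.43 km/s.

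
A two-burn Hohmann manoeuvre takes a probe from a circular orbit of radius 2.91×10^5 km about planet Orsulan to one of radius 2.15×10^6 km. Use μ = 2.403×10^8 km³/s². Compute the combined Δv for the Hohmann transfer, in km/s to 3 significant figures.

Semi-major axis of the transfer orbit: a_t = (2.910×10^5 + 2.150×10^6)/2 = 1.2205×10^6 km.
At r₁ the circular-orbit speed is v₁ = √(μ/r₁) = 28.736 km/s.
Transfer-orbit speed at r₁ (vis-viva): v_p = √[μ(2/r₁ − 1/a_t)] = 38.140 km/s.
First burn Δv₁ = |v_p − v₁| = 9.404 km/s.
Circular speed at r₂: v₂ = √(μ/r₂) = 10.572 km/s.
Transfer-orbit speed at r₂: v_a = √[μ(2/r₂ − 1/a_t)] = 5.1622 km/s.
Second burn Δv₂ = |v₂ − v_a| = 5.410 km/s.
Total Δv = Δv₁ + Δv₂ = 14.81 km/s.

Δv = 14.8 km/s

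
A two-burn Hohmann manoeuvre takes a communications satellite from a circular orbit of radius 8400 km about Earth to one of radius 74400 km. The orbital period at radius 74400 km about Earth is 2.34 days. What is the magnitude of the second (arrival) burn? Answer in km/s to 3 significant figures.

Δv₂ = 1.27 km/s

From Kepler's third law T² = 4π²r³/μ at r = 74400 km, T = 2.34 days = 2.34 × 86400 s = 2.02176×10^5 s: μ = 4π²r³/T² = 3.97758×10^5 km³/s².
The Hohmann ellipse has a_t = (r₁ + r₂)/2 = 41400 km.
Circular speed at r = 74400 km: v_c = √(μ/r) = 2.3122 km/s.
Transfer-orbit speed at the same r (vis-viva, a = a_t): v_t = √[μ(2/r − 1/a_t)] = 1.0415 km/s.
Δv₂ = |v_t − v_c| = |1.0415 − 2.3122| = 1.271 km/s.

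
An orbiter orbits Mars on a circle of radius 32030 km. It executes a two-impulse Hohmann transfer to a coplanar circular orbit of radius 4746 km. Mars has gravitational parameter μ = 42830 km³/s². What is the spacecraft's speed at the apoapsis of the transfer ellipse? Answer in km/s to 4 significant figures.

v = 0.5875 km/s

The Hohmann ellipse has a_t = (r₁ + r₂)/2 = 18388 km.
The apoapsis of the transfer ellipse is at r = 32030 km.
Applying v² = μ(2/r − 1/a_t): v = 0.5875 km/s.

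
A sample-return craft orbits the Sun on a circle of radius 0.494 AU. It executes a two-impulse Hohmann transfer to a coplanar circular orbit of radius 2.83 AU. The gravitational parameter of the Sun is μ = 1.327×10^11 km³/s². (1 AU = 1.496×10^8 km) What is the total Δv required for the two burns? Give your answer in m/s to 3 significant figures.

In km: r₁ = 0.494 × 1.496×10^8 = 7.39024×10^7 km; r₂ = 2.83 × 1.496×10^8 = 4.23368×10^8 km.
Transfer-ellipse semi-major axis a_t = (r₁ + r₂)/2 = (7.39024×10^7 + 4.23368×10^8)/2 = 2.486352×10^8 km.
Circular speed at r₁: v₁ = √(μ/r₁) = √(1.327×10^11/7.39024×10^7) = 42.37 km/s.
Transfer-orbit speed at r₁ (vis-viva): v_p = √[μ(2/r₁ − 1/a_t)] = 55.29 km/s.
First burn Δv₁ = |v_p − v₁| = 12.92 km/s.
Circular speed at r₂: v₂ = √(μ/r₂) = 17.704 km/s.
Transfer-orbit speed at r₂: v_a = √[μ(2/r₂ − 1/a_t)] = 9.6522 km/s.
Second burn Δv₂ = |v₂ − v_a| = 8.052 km/s.
Δv = Δv₁ + Δv₂ = 12.92 + 8.052 = 20.97 km/s.

Δv = 21000 m/s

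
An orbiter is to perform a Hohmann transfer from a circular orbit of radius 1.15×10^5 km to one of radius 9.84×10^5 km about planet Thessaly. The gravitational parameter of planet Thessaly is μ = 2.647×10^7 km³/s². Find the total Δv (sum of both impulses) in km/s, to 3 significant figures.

The Hohmann ellipse has a_t = (r₁ + r₂)/2 = 5.495×10^5 km.
Circular speed at r₁: v₁ = √(μ/r₁) = √(2.647×10^7/1.150×10^5) = 15.171 km/s.
On the transfer ellipse at r₁, vis-viva gives v_p = √[μ(2/r₁ − 1/a_t)] = 20.302 km/s.
First burn Δv₁ = |v_p − v₁| = 5.131 km/s.
Circular speed at r₂: v₂ = √(μ/r₂) = 5.187 km/s.
Transfer-orbit speed at r₂: v_a = √[μ(2/r₂ − 1/a_t)] = 2.373 km/s.
Second burn Δv₂ = |v₂ − v_a| = 2.814 km/s.
Δv = Δv₁ + Δv₂ = 5.131 + 2.814 = 7.945 km/s.

Δv = 7.94 km/s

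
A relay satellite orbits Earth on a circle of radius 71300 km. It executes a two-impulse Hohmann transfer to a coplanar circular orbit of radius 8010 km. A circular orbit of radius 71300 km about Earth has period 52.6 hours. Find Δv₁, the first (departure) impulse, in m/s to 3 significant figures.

From Kepler's third law T² = 4π²r³/μ at r = 71300 km, T = 52.6 hours = 52.6 × 3600 s = 1.8936×10^5 s: μ = 4π²r³/T² = 3.99073×10^5 km³/s².
Semi-major axis of the transfer orbit: a_t = (71300 + 8010)/2 = 39655 km.
Circular speed at r = 71300 km: v_c = √(μ/r) = 2.366 km/s.
Transfer-orbit speed at the same r (vis-viva, a = a_t): v_t = √[μ(2/r − 1/a_t)] = 1.063 km/s.
Δv₁ = |v_t − v_c| = |1.063 − 2.366| = 1.303 km/s.

Δv₁ = 1300 m/s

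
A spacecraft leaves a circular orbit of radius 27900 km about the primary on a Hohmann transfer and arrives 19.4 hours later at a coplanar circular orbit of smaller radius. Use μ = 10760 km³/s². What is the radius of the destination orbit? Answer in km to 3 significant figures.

r₂ = 7010 km

Transfer time t = 19.4 hours = 69840 s, and t = π√(a_t³/μ).
So a_t = (μ t²/π²)^(1/3) = (10760 × (69840)² / π²)^(1/3) = 17454 km.
Since a_t = (r₁ + r₂)/2, r₂ = 2a_t − r₁ = 2×17454 − 27900 = 7008 km.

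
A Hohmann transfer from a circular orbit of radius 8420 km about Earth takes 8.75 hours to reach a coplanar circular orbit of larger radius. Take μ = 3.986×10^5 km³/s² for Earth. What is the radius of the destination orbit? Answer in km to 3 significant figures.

r₂ = 60000 km

Transfer time t = 8.75 hours = 31500 s, and t = π√(a_t³/μ).
So a_t = (μ t²/π²)^(1/3) = (3.986×10^5 × (31500)² / π²)^(1/3) = 34220 km.
Since a_t = (r₁ + r₂)/2, r₂ = 2a_t − r₁ = 2×34220 − 8420 = 60020 km.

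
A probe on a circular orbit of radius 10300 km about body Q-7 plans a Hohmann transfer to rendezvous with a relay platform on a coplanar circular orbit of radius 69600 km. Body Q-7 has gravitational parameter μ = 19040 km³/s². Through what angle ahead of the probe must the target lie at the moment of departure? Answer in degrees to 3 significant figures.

φ = 102°

Transfer-ellipse semi-major axis a_t = (r₁ + r₂)/2 = (10300 + 69600)/2 = 39950 km.
The half-period of the transfer ellipse is t = π√(a_t³/μ) = 1.818×10^5 s.
The target's mean motion on its circular orbit is ω₂ = √(μ/r₂³) = 7.515×10^-6 rad/s.
Angle swept by the target during transfer: ω₂·t = 1.3662 rad = 78.28°.
Arrival is 180° from departure on the ellipse, so φ = 180° − 78.28° = 102°.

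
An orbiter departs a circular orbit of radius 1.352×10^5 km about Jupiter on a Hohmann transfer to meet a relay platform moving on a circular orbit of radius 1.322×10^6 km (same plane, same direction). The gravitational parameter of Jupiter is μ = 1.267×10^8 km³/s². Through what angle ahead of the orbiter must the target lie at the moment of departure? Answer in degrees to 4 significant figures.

φ = 106.4°

Transfer-ellipse semi-major axis a_t = (r₁ + r₂)/2 = (1.352×10^5 + 1.322×10^6)/2 = 7.286×10^5 km.
The half-period of the transfer ellipse is t = π√(a_t³/μ) = 1.7358×10^5 s.
Target angular speed ω₂ = √(μ/r₂³) = 7.4053×10^-6 rad/s.
Angle swept by the target during transfer: ω₂·t = 1.2854 rad = 73.648°.
Arrival is 180° from departure on the ellipse, so φ = 180° − 73.648° = 106.4°.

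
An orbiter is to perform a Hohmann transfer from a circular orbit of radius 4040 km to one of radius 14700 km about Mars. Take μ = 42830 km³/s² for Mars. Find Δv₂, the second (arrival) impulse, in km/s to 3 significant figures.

Δv₂ = 0.586 km/s

Transfer-ellipse semi-major axis a_t = (r₁ + r₂)/2 = (4040 + 14700)/2 = 9370 km.
On the circular orbit at r = 14700 km, v_c = √(μ/r) = 1.7069 km/s.
Transfer-orbit speed at the same r (vis-viva, a = a_t): v_t = √[μ(2/r − 1/a_t)] = 1.1208 km/s.
Δv₂ = |v_t − v_c| = |1.1208 − 1.7069| = 0.5861 km/s.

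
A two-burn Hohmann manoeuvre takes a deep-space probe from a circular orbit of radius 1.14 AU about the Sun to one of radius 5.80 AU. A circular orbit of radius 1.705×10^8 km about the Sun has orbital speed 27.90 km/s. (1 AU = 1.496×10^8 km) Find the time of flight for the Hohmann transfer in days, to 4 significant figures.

t = 1180 days

From the circular-orbit relation v² = μ/r at r = 1.705×10^8 km: μ = v²r = (27.90)² × 1.705×10^8 = 1.32719×10^11 km³/s².
In km: r₁ = 1.14 × 1.496×10^8 = 1.70544×10^8 km; r₂ = 5.80 × 1.496×10^8 = 8.6768×10^8 km.
Transfer-ellipse semi-major axis a_t = (r₁ + r₂)/2 = (1.70544×10^8 + 8.6768×10^8)/2 = 5.19112×10^8 km.
Transfer time t = π√(a_t³/μ) = π√((5.19112×10^8)³ / 1.32719×10^11) = 1.0199×10^8 s.
Converting: 1.0199×10^8 s ÷ 86400 s/day = 1180 days.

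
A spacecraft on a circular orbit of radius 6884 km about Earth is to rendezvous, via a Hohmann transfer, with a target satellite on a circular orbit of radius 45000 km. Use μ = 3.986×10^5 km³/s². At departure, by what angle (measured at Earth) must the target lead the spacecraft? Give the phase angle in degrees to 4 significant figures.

Transfer-ellipse semi-major axis a_t = (r₁ + r₂)/2 = (6884 + 45000)/2 = 25942 km.
The half-period of the transfer ellipse is t = π√(a_t³/μ) = 20790 s.
The target's mean motion on its circular orbit is ω₂ = √(μ/r₂³) = 6.614×10^-5 rad/s.
Angle swept by the target during transfer: ω₂·t = 1.3751 rad = 78.79°.
Arrival is 180° from departure on the ellipse, so φ = 180° − 78.79° = 101.2°.

φ = 101.2°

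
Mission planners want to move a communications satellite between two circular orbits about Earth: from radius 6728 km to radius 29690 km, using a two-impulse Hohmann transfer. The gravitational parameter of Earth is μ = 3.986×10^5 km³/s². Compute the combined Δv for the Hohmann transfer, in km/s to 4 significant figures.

The Hohmann ellipse has a_t = (r₁ + r₂)/2 = 18209 km.
At r₁ the circular-orbit speed is v₁ = √(μ/r₁) = 7.6971 km/s.
Transfer-orbit speed at r₁ (v² = μ(2/r − 1/a)): v_p = √[μ(2/r₁ − 1/a_t)] = 9.8285 km/s.
First burn Δv₁ = |v_p − v₁| = 2.131 km/s.
Circular speed at r₂: v₂ = √(μ/r₂) = 3.664 km/s.
Transfer-orbit speed at r₂: v_a = √[μ(2/r₂ − 1/a_t)] = 2.227 km/s.
Second burn Δv₂ = |v₂ − v_a| = 1.437 km/s.
Total Δv = Δv₁ + Δv₂ = 3.568 km/s.

Δv = 3.568 km/s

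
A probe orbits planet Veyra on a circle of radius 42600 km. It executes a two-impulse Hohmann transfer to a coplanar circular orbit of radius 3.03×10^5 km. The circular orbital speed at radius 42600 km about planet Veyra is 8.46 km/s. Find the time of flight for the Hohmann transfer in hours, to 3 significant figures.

From the circular-orbit relation v² = μ/r at r = 42600 km: μ = v²r = (8.46)² × 42600 = 3.04895×10^6 km³/s².
Semi-major axis of the transfer orbit: a_t = (42600 + 3.030×10^5)/2 = 1.728×10^5 km.
Half the transfer-orbit period gives t = π√(a_t³/μ) = 1.292×10^5 s.
Converting: 1.292×10^5 s ÷ 3600 s/hour = 35.9 hours.

t = 35.9 hours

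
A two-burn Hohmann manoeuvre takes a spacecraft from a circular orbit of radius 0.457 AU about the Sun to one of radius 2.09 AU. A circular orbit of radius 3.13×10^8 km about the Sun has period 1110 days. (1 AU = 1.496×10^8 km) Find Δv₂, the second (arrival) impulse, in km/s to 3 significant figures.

From Kepler's third law T² = 4π²r³/μ at r = 3.13×10^8 km, T = 1110 days = 1110 × 86400 s = 9.5904×10^7 s: μ = 4π²r³/T² = 1.31619×10^11 km³/s².
In km: r₁ = 0.457 × 1.496×10^8 = 6.83672×10^7 km; r₂ = 2.09 × 1.496×10^8 = 3.12664×10^8 km.
Semi-major axis of the transfer orbit: a_t = (6.83672×10^7 + 3.12664×10^8)/2 = 1.905156×10^8 km.
On the circular orbit at r = 3.12664×10^8 km, v_c = √(μ/r) = 20.51732 km/s.
Transfer-orbit speed at the same r (vis-viva, a = a_t): v_t = √[μ(2/r − 1/a_t)] = 12.29078 km/s.
Δv₂ = |v_t − v_c| = |12.29078 − 20.51732| = 8.227 km/s.

Δv₂ = 8.23 km/s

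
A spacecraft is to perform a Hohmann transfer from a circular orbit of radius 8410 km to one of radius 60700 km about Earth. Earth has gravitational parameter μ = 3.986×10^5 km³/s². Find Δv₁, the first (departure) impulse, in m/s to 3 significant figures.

Transfer-ellipse semi-major axis a_t = (r₁ + r₂)/2 = (8410 + 60700)/2 = 34555 km.
On the circular orbit at r = 8410 km, v_c = √(μ/r) = 6.8845 km/s.
Transfer-orbit speed at the same r (vis-viva, a = a_t): v_t = √[μ(2/r − 1/a_t)] = 9.1245 km/s.
Δv₁ = |v_t − v_c| = |9.1245 − 6.8845| = 2.240 km/s.

Δv₁ = 2240 m/s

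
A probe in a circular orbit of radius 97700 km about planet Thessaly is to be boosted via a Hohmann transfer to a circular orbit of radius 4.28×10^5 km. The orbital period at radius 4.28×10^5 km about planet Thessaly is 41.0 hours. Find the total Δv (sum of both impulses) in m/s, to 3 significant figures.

From Kepler's third law T² = 4π²r³/μ at r = 4.28×10^5 km, T = 41.0 hours = 41.0 × 3600 s = 1.476×10^5 s: μ = 4π²r³/T² = 1.42075×10^8 km³/s².
Transfer-ellipse semi-major axis a_t = (r₁ + r₂)/2 = (97700 + 4.280×10^5)/2 = 2.6285×10^5 km.
At r₁ the circular-orbit speed is v₁ = √(μ/r₁) = 38.13 km/s.
Transfer-orbit speed at r₁ (vis-viva): v_p = √[μ(2/r₁ − 1/a_t)] = 48.66 km/s.
First burn Δv₁ = |v_p − v₁| = 10.53 km/s.
At r₂, v₂ = √(μ/r₂) = 18.220 km/s.
Transfer-orbit speed at r₂: v_a = √[μ(2/r₂ − 1/a_t)] = 11.108 km/s.
Second burn Δv₂ = |v₂ − v_a| = 7.112 km/s.
Δv = Δv₁ + Δv₂ = 10.53 + 7.112 = 17.64 km/s.

Δv = 17600 m/s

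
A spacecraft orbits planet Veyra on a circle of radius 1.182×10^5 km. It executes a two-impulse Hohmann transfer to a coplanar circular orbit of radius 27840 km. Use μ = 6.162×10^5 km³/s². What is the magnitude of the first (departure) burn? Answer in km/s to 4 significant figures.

Δv₁ = 0.8734 km/s

Semi-major axis of the transfer orbit: a_t = (1.182×10^5 + 27840)/2 = 73020 km.
Circular speed at r = 1.182×10^5 km: v_c = √(μ/r) = 2.2832 km/s.
Transfer-orbit speed at the same r (vis-viva, a = a_t): v_t = √[μ(2/r − 1/a_t)] = 1.4098 km/s.
Δv₁ = |v_t − v_c| = |1.4098 − 2.2832| = 0.8734 km/s.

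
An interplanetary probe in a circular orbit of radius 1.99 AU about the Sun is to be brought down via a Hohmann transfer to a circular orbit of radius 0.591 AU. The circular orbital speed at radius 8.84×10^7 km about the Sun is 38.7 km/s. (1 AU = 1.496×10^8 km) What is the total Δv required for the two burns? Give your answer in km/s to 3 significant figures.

Δv = 16.2 km/s

From the circular-orbit relation v² = μ/r at r = 8.84×10^7 km: μ = v²r = (38.7)² × 8.84×10^7 = 1.32396×10^11 km³/s².
In km: r₁ = 1.99 × 1.496×10^8 = 2.97704×10^8 km; r₂ = 0.591 × 1.496×10^8 = 8.84136×10^7 km.
Semi-major axis of the transfer orbit: a_t = (2.97704×10^8 + 8.84136×10^7)/2 = 1.930588×10^8 km.
Circular speed at r₁: v₁ = √(μ/r₁) = √(1.32396×10^11/2.97704×10^8) = 21.088 km/s.
Transfer-orbit speed at r₁ (vis-viva): v_a = √[μ(2/r₁ − 1/a_t)] = 14.271 km/s.
First burn Δv₁ = |v_a − v₁| = 6.817 km/s.
At r₂, v₂ = √(μ/r₂) = 38.69702 km/s.
Transfer-orbit speed at r₂: v_p = √[μ(2/r₂ − 1/a_t)] = 48.05351 km/s.
Second burn Δv₂ = |v₂ − v_p| = 9.356 km/s.
Total Δv = Δv₁ + Δv₂ = 16.17 km/s.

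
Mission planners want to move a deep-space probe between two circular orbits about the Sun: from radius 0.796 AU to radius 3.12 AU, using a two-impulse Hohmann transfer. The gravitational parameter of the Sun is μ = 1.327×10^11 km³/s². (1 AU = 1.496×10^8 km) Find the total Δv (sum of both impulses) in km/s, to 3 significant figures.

In km: r₁ = 0.796 × 1.496×10^8 = 1.190816×10^8 km; r₂ = 3.12 × 1.496×10^8 = 4.66752×10^8 km.
Semi-major axis of the transfer orbit: a_t = (1.190816×10^8 + 4.66752×10^8)/2 = 2.929168×10^8 km.
Circular speed at r₁: v₁ = √(μ/r₁) = √(1.327×10^11/1.190816×10^8) = 33.382 km/s.
Transfer-orbit speed at r₁ (v² = μ(2/r − 1/a)): v_p = √[μ(2/r₁ − 1/a_t)] = 42.139 km/s.
First burn Δv₁ = |v_p − v₁| = 8.757 km/s.
Circular speed at r₂: v₂ = √(μ/r₂) = 16.8614 km/s.
Transfer-orbit speed at r₂: v_a = √[μ(2/r₂ − 1/a_t)] = 10.7508 km/s.
Second burn Δv₂ = |v₂ − v_a| = 6.111 km/s.
Total Δv = Δv₁ + Δv₂ = 14.87 km/s.

Δv = 14.9 km/s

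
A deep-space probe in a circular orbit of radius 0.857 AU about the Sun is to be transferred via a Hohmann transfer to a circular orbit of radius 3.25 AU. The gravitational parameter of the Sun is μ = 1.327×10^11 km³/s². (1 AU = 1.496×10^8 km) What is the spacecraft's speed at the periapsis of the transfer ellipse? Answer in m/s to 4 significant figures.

In km: r₁ = 0.857 × 1.496×10^8 = 1.282072×10^8 km; r₂ = 3.25 × 1.496×10^8 = 4.862×10^8 km.
Transfer-ellipse semi-major axis a_t = (r₁ + r₂)/2 = (1.282072×10^8 + 4.862×10^8)/2 = 3.072036×10^8 km.
The periapsis of the transfer ellipse is at r = 1.282072×10^8 km.
Vis-viva: v = √[μ(2/r − 1/a_t)] = √[1.327×10^11 × (2/1.282072×10^8 − 1/3.072036×10^8)] = 40.47 km/s.

v = 40470 m/s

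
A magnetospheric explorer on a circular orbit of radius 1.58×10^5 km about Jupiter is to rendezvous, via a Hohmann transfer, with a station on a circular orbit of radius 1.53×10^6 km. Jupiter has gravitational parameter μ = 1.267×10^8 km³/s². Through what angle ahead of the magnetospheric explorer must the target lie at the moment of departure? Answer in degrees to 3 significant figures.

Semi-major axis of the transfer orbit: a_t = (1.580×10^5 + 1.530×10^6)/2 = 8.440×10^5 km.
Transfer time t = π√(a_t³/μ) = 2.164×10^5 s.
Target angular speed ω₂ = √(μ/r₂³) = 5.948×10^-6 rad/s.
Angle swept by the target during transfer: ω₂·t = 1.2871 rad = 73.75°.
Arrival is 180° from departure on the ellipse, so φ = 180° − 73.75° = 106°.

φ = 106°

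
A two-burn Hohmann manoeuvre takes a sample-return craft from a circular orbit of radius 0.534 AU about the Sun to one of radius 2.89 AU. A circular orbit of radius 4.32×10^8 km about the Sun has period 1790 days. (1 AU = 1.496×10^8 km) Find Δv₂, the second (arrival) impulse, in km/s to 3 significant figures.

From Kepler's third law T² = 4π²r³/μ at r = 4.32×10^8 km, T = 1790 days = 1790 × 86400 s = 1.54656×10^8 s: μ = 4π²r³/T² = 1.33069×10^11 km³/s².
In km: r₁ = 0.534 × 1.496×10^8 = 7.98864×10^7 km; r₂ = 2.89 × 1.496×10^8 = 4.32344×10^8 km.
Semi-major axis of the transfer orbit: a_t = (7.98864×10^7 + 4.32344×10^8)/2 = 2.561152×10^8 km.
On the circular orbit at r = 4.32344×10^8 km, v_c = √(μ/r) = 17.544 km/s.
Transfer-orbit speed at the same r (vis-viva, a = a_t): v_t = √[μ(2/r − 1/a_t)] = 9.7981 km/s.
Δv₂ = |v_t − v_c| = |9.7981 − 17.544| = 7.746 km/s.

Δv₂ = 7.75 km/s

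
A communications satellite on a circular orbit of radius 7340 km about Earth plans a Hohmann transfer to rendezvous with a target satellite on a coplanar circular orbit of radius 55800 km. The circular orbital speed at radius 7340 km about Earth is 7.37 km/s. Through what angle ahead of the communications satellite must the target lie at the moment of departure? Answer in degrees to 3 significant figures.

φ = 103°

From the circular-orbit relation v² = μ/r at r = 7340 km: μ = v²r = (7.37)² × 7340 = 3.98686×10^5 km³/s².
The Hohmann ellipse has a_t = (r₁ + r₂)/2 = 31570 km.
The half-period of the transfer ellipse is t = π√(a_t³/μ) = 27910 s.
The target's mean motion on its circular orbit is ω₂ = √(μ/r₂³) = 4.790×10^-5 rad/s.
Angle swept by the target during transfer: ω₂·t = 1.337 rad = 76.60°.
Arrival is 180° from departure on the ellipse, so φ = 180° − 76.60° = 103°.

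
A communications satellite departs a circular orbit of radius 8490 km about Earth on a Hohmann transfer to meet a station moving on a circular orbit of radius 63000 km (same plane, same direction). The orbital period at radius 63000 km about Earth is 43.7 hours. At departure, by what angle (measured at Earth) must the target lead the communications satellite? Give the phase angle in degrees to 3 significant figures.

φ = 103°

From Kepler's third law T² = 4π²r³/μ at r = 63000 km, T = 43.7 hours = 43.7 × 3600 s = 1.5732×10^5 s: μ = 4π²r³/T² = 3.98854×10^5 km³/s².
Semi-major axis of the transfer orbit: a_t = (8490 + 63000)/2 = 35745 km.
The half-period of the transfer ellipse is t = π√(a_t³/μ) = 33617.6 s.
The target's mean motion on its circular orbit is ω₂ = √(μ/r₂³) = 3.99389×10^-5 rad/s.
Angle swept by the target during transfer: ω₂·t = 1.3426 rad = 76.93°.
Arrival is 180° from departure on the ellipse, so φ = 180° − 76.93° = 103°.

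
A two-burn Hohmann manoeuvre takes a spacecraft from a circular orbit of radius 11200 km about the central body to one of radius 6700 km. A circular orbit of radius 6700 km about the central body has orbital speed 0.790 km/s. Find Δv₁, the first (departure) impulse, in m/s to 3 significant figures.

Δv₁ = 82.4 m/s

From the circular-orbit relation v² = μ/r at r = 6700 km: μ = v²r = (0.790)² × 6700 = 4181.47 km³/s².
The Hohmann ellipse has a_t = (r₁ + r₂)/2 = 8950 km.
Circular speed at r = 11200 km: v_c = √(μ/r) = 0.61102 km/s.
Transfer-orbit speed at the same r (vis-viva, a = a_t): v_t = √[μ(2/r − 1/a_t)] = 0.52867 km/s.
Δv₁ = |v_t − v_c| = |0.52867 − 0.61102| = 0.08235 km/s.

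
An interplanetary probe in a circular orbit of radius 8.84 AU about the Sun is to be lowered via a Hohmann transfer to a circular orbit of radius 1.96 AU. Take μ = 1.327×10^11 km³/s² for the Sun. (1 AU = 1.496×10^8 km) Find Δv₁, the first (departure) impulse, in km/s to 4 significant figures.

Δv₁ = 3.982 km/s

In km: r₁ = 8.84 × 1.496×10^8 = 1.322464×10^9 km; r₂ = 1.96 × 1.496×10^8 = 2.93216×10^8 km.
Semi-major axis of the transfer orbit: a_t = (1.322464×10^9 + 2.93216×10^8)/2 = 8.0784×10^8 km.
On the circular orbit at r = 1.322464×10^9 km, v_c = √(μ/r) = 10.017 km/s.
Transfer-orbit speed at the same r (vis-viva, a = a_t): v_t = √[μ(2/r − 1/a_t)] = 6.0350 km/s.
Δv₁ = |v_t − v_c| = |6.0350 − 10.017| = 3.982 km/s.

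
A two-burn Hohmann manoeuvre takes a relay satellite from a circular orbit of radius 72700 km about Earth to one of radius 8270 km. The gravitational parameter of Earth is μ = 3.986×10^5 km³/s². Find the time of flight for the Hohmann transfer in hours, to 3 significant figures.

t = 11.3 hours

The Hohmann ellipse has a_t = (r₁ + r₂)/2 = 40485 km.
By Kepler's third law the transfer-orbit period is T = 2π√(a_t³/μ), so t = T/2 = 40530 s.
Converting: 40530 s ÷ 3600 s/hour = 11.3 hours.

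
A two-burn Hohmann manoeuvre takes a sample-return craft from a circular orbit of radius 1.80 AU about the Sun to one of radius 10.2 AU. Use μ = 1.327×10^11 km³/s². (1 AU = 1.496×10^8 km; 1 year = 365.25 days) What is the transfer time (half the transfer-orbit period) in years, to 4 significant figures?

t = 7.349 years

In km: r₁ = 1.80 × 1.496×10^8 = 2.6928×10^8 km; r₂ = 10.2 × 1.496×10^8 = 1.52592×10^9 km.
Semi-major axis of the transfer orbit: a_t = (2.6928×10^8 + 1.52592×10^9)/2 = 8.976×10^8 km.
By Kepler's third law the transfer-orbit period is T = 2π√(a_t³/μ), so t = T/2 = 2.3192×10^8 s.
Converting: 2.3192×10^8 s ÷ 3.15576×10^7 s/year (365.25 × 86400) = 7.349 years.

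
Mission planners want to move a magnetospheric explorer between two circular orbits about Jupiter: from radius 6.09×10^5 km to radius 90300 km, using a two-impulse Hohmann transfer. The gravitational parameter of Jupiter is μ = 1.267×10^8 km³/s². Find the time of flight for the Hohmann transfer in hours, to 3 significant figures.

The Hohmann ellipse has a_t = (r₁ + r₂)/2 = 3.4965×10^5 km.
Transfer time t = π√(a_t³/μ) = π√((3.4965×10^5)³ / 1.267×10^8) = 57700 s.
Converting: 57700 s ÷ 3600 s/hour = 16.0 hours.

t = 16.0 hours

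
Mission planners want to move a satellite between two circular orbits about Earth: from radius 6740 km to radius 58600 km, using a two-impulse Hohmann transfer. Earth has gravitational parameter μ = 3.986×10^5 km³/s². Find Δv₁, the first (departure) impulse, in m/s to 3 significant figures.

Δv₁ = 2610 m/s

Transfer-ellipse semi-major axis a_t = (r₁ + r₂)/2 = (6740 + 58600)/2 = 32670 km.
On the circular orbit at r = 6740 km, v_c = √(μ/r) = 7.6902 km/s.
Transfer-orbit speed at the same r (vis-viva, a = a_t): v_t = √[μ(2/r − 1/a_t)] = 10.299 km/s.
Δv₁ = |v_t − v_c| = |10.299 − 7.6902| = 2.609 km/s.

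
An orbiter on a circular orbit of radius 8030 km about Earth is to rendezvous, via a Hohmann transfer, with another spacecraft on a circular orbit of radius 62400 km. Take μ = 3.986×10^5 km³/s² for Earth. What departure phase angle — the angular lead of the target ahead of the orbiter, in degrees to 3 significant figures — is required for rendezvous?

Transfer-ellipse semi-major axis a_t = (r₁ + r₂)/2 = (8030 + 62400)/2 = 35215 km.
Transfer time t = π√(a_t³/μ) = 32883 s.
The target's mean motion on its circular orbit is ω₂ = √(μ/r₂³) = 4.0503×10^-5 rad/s.
Angle swept by the target during transfer: ω₂·t = 1.3319 rad = 76.31°.
The orbiter traverses 180° on the transfer ellipse, so the target must lead by 180° − 76.31° = 104°.

φ = 104°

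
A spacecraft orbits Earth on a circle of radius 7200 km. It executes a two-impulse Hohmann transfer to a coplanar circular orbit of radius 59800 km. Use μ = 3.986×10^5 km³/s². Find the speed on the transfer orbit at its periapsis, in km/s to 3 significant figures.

v = 9.94 km/s

The Hohmann ellipse has a_t = (r₁ + r₂)/2 = 33500 km.
At periapsis, r = 7200 km.
From the vis-viva equation, v = √[μ(2/r − 1/a_t)] = 9.941 km/s.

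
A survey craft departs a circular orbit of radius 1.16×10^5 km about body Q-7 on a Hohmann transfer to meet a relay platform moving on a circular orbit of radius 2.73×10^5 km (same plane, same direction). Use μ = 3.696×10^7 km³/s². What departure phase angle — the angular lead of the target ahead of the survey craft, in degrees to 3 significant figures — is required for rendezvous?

Transfer-ellipse semi-major axis a_t = (r₁ + r₂)/2 = (1.160×10^5 + 2.730×10^5)/2 = 1.945×10^5 km.
Transfer time t = π√(a_t³/μ) = 44330 s.
The target's mean motion on its circular orbit is ω₂ = √(μ/r₂³) = 4.262×10^-5 rad/s.
Angle swept by the target during transfer: ω₂·t = 1.889 rad = 108.2°.
Arrival is 180° from departure on the ellipse, so φ = 180° − 108.2° = 71.8°.

φ = 71.8°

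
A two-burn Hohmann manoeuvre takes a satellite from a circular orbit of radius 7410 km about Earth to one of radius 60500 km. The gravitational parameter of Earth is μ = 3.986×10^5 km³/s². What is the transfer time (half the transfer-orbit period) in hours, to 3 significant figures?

t = 8.65 hours

The Hohmann ellipse has a_t = (r₁ + r₂)/2 = 33955 km.
Transfer time t = π√(a_t³/μ) = π√((33955)³ / 3.986×10^5) = 31130 s.
Converting: 31130 s ÷ 3600 s/hour = 8.65 hours.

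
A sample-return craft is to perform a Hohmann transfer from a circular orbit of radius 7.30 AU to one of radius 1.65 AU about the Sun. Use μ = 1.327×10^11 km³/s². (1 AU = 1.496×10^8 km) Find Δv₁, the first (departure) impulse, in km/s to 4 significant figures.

Δv₁ = 4.330 km/s

In km: r₁ = 7.30 × 1.496×10^8 = 1.09208×10^9 km; r₂ = 1.65 × 1.496×10^8 = 2.4684×10^8 km.
Semi-major axis of the transfer orbit: a_t = (1.09208×10^9 + 2.4684×10^8)/2 = 6.6946×10^8 km.
On the circular orbit at r = 1.09208×10^9 km, v_c = √(μ/r) = 11.0232 km/s.
Vis-viva on the transfer ellipse at r = 1.09208×10^9 km gives v_t = √[μ(2/r − 1/a_t)] = 6.69351 km/s.
Δv₁ = |v_t − v_c| = |6.69351 − 11.0232| = 4.330 km/s.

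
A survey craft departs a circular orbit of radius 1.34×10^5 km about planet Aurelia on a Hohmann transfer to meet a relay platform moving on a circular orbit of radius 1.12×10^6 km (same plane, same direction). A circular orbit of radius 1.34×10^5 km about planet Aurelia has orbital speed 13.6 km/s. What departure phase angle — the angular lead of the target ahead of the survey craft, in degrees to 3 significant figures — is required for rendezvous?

From the circular-orbit relation v² = μ/r at r = 1.34×10^5 km: μ = v²r = (13.6)² × 1.34×10^5 = 2.47846×10^7 km³/s².
Transfer-ellipse semi-major axis a_t = (r₁ + r₂)/2 = (1.340×10^5 + 1.120×10^6)/2 = 6.270×10^5 km.
The half-period of the transfer ellipse is t = π√(a_t³/μ) = 3.133×10^5 s.
Target angular speed ω₂ = √(μ/r₂³) = 4.200×10^-6 rad/s.
Angle swept by the target during transfer: ω₂·t = 1.316 rad = 75.40°.
Arrival is 180° from departure on the ellipse, so φ = 180° − 75.40° = 105°.

φ = 105°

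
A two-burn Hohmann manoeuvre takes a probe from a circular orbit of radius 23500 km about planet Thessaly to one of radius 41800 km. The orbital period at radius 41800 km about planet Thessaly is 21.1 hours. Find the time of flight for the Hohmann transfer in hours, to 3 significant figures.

t = 7.28 hours

From Kepler's third law T² = 4π²r³/μ at r = 41800 km, T = 21.1 hours = 21.1 × 3600 s = 75960 s: μ = 4π²r³/T² = 4.99711×10^5 km³/s².
The Hohmann ellipse has a_t = (r₁ + r₂)/2 = 32650 km.
Transfer time t = π√(a_t³/μ) = π√((32650)³ / 4.99711×10^5) = 26220 s.
Converting: 26220 s ÷ 3600 s/hour = 7.28 hours.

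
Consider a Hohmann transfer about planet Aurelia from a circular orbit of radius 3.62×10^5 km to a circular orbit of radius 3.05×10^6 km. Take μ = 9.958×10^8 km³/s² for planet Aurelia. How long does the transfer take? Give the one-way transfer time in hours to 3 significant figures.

Transfer-ellipse semi-major axis a_t = (r₁ + r₂)/2 = (3.620×10^5 + 3.050×10^6)/2 = 1.706×10^6 km.
Transfer time t = π√(a_t³/μ) = π√((1.706×10^6)³ / 9.958×10^8) = 2.218×10^5 s.
Converting: 2.218×10^5 s ÷ 3600 s/hour = 61.6 hours.

t = 61.6 hours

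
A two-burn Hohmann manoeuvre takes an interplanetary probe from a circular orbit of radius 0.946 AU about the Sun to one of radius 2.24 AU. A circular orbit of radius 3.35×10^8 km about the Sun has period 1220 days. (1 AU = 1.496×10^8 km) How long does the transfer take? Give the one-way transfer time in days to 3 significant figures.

t = 366 days

From Kepler's third law T² = 4π²r³/μ at r = 3.35×10^8 km, T = 1220 days = 1220 × 86400 s = 1.05408×10^8 s: μ = 4π²r³/T² = 1.33582×10^11 km³/s².
In km: r₁ = 0.946 × 1.496×10^8 = 1.415216×10^8 km; r₂ = 2.24 × 1.496×10^8 = 3.35104×10^8 km.
Semi-major axis of the transfer orbit: a_t = (1.415216×10^8 + 3.35104×10^8)/2 = 2.383128×10^8 km.
Half the transfer-orbit period gives t = π√(a_t³/μ) = 3.162×10^7 s.
Converting: 3.162×10^7 s ÷ 86400 s/day = 366 days.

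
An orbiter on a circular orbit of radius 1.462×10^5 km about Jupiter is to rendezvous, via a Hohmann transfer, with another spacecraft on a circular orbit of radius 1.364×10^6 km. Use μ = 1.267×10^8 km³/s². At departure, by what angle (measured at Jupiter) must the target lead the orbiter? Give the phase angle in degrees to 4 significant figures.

φ = 105.9°

Transfer-ellipse semi-major axis a_t = (r₁ + r₂)/2 = (1.462×10^5 + 1.364×10^6)/2 = 7.551×10^5 km.
Transfer time t = π√(a_t³/μ) = 1.831×10^5 s.
Target angular speed ω₂ = √(μ/r₂³) = 7.066×10^-6 rad/s.
Angle swept by the target during transfer: ω₂·t = 1.294 rad = 74.14°.
The orbiter traverses 180° on the transfer ellipse, so the target must lead by 180° − 74.14° = 105.9°.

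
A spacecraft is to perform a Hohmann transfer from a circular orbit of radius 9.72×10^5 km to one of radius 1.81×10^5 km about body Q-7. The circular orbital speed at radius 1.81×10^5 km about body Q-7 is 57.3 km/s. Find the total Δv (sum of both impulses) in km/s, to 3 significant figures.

Δv = 28.0 km/s

From the circular-orbit relation v² = μ/r at r = 1.81×10^5 km: μ = v²r = (57.3)² × 1.81×10^5 = 5.94275×10^8 km³/s².
Semi-major axis of the transfer orbit: a_t = (9.720×10^5 + 1.810×10^5)/2 = 5.765×10^5 km.
At r₁ the circular-orbit speed is v₁ = √(μ/r₁) = 24.726 km/s.
Transfer-orbit speed at r₁ (vis-viva): v_a = √[μ(2/r₁ − 1/a_t)] = 13.855 km/s.
First burn Δv₁ = |v_a − v₁| = 10.87 km/s.
At r₂, v₂ = √(μ/r₂) = 57.30 km/s.
Transfer-orbit speed at r₂: v_p = √[μ(2/r₂ − 1/a_t)] = 74.40 km/s.
Second burn Δv₂ = |v₂ − v_p| = 17.10 km/s.
Δv = Δv₁ + Δv₂ = 10.87 + 17.10 = 27.97 km/s.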